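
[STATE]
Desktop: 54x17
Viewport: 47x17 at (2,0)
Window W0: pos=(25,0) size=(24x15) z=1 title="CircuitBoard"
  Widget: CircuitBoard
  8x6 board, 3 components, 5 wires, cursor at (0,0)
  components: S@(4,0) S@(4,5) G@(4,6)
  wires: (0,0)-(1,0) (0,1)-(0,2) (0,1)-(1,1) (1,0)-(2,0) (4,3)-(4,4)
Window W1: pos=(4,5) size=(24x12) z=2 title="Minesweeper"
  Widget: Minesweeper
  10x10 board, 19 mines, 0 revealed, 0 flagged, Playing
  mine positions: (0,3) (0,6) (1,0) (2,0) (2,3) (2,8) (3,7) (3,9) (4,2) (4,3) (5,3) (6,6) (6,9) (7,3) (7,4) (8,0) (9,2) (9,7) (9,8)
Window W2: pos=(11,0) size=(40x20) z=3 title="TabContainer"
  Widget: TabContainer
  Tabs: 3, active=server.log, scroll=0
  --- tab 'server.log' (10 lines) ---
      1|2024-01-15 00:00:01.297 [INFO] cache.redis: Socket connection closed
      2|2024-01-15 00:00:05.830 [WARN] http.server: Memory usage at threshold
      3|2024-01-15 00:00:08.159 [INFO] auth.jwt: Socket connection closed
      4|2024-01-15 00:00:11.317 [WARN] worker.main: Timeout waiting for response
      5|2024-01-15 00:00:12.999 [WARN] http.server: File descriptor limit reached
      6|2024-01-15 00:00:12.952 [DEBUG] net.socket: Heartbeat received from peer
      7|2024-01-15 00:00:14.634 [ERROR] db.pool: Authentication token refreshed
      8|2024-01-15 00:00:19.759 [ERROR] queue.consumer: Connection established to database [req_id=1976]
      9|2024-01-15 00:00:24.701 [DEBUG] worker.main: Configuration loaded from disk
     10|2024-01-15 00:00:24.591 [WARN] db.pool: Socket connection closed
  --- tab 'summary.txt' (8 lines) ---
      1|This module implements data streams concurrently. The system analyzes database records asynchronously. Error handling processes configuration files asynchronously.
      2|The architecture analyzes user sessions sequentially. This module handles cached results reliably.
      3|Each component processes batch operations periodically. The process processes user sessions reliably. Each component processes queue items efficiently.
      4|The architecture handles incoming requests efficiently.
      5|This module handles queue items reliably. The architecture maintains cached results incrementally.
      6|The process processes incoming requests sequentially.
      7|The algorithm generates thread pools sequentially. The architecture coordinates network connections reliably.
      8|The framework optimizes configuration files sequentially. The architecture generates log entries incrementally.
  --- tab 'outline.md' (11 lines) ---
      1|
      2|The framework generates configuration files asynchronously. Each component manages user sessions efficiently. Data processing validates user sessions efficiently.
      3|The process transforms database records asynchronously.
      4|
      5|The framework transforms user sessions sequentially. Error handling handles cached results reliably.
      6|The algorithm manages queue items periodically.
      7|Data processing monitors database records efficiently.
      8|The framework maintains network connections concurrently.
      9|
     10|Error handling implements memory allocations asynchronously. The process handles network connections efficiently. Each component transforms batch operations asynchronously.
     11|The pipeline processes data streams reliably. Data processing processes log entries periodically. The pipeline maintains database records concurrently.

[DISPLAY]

         ┏━━━━━━━━━━━━━━━━━━━━━━━━━━━━━━━━━━━━━
         ┃ TabContainer                        
         ┠─────────────────────────────────────
         ┃[server.log]│ summary.txt │ outline.m
         ┃─────────────────────────────────────
  ┏━━━━━━┃2024-01-15 00:00:01.297 [INFO] cache.
  ┃ Mines┃2024-01-15 00:00:05.830 [WARN] http.s
  ┠──────┃2024-01-15 00:00:08.159 [INFO] auth.j
  ┃■■■■■■┃2024-01-15 00:00:11.317 [WARN] worker
  ┃■■■■■■┃2024-01-15 00:00:12.999 [WARN] http.s
  ┃■■■■■■┃2024-01-15 00:00:12.952 [DEBUG] net.s
  ┃■■■■■■┃2024-01-15 00:00:14.634 [ERROR] db.po
  ┃■■■■■■┃2024-01-15 00:00:19.759 [ERROR] queue
  ┃■■■■■■┃2024-01-15 00:00:24.701 [DEBUG] worke
  ┃■■■■■■┃2024-01-15 00:00:24.591 [WARN] db.poo
  ┃■■■■■■┃                                     
  ┗━━━━━━┃                                     


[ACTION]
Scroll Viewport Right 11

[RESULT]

    ┏━━━━━━━━━━━━━━━━━━━━━━━━━━━━━━━━━━━━━━┓   
    ┃ TabContainer                         ┃   
    ┠──────────────────────────────────────┨   
    ┃[server.log]│ summary.txt │ outline.md┃   
    ┃──────────────────────────────────────┃   
━━━━┃2024-01-15 00:00:01.297 [INFO] cache.r┃   
ines┃2024-01-15 00:00:05.830 [WARN] http.se┃   
────┃2024-01-15 00:00:08.159 [INFO] auth.jw┃   
■■■■┃2024-01-15 00:00:11.317 [WARN] worker.┃   
■■■■┃2024-01-15 00:00:12.999 [WARN] http.se┃   
■■■■┃2024-01-15 00:00:12.952 [DEBUG] net.so┃   
■■■■┃2024-01-15 00:00:14.634 [ERROR] db.poo┃   
■■■■┃2024-01-15 00:00:19.759 [ERROR] queue.┃   
■■■■┃2024-01-15 00:00:24.701 [DEBUG] worker┃   
■■■■┃2024-01-15 00:00:24.591 [WARN] db.pool┃   
■■■■┃                                      ┃   
━━━━┃                                      ┃   


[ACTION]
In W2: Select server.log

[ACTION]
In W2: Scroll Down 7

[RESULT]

    ┏━━━━━━━━━━━━━━━━━━━━━━━━━━━━━━━━━━━━━━┓   
    ┃ TabContainer                         ┃   
    ┠──────────────────────────────────────┨   
    ┃[server.log]│ summary.txt │ outline.md┃   
    ┃──────────────────────────────────────┃   
━━━━┃2024-01-15 00:00:19.759 [ERROR] queue.┃   
ines┃2024-01-15 00:00:24.701 [DEBUG] worker┃   
────┃2024-01-15 00:00:24.591 [WARN] db.pool┃   
■■■■┃                                      ┃   
■■■■┃                                      ┃   
■■■■┃                                      ┃   
■■■■┃                                      ┃   
■■■■┃                                      ┃   
■■■■┃                                      ┃   
■■■■┃                                      ┃   
■■■■┃                                      ┃   
━━━━┃                                      ┃   


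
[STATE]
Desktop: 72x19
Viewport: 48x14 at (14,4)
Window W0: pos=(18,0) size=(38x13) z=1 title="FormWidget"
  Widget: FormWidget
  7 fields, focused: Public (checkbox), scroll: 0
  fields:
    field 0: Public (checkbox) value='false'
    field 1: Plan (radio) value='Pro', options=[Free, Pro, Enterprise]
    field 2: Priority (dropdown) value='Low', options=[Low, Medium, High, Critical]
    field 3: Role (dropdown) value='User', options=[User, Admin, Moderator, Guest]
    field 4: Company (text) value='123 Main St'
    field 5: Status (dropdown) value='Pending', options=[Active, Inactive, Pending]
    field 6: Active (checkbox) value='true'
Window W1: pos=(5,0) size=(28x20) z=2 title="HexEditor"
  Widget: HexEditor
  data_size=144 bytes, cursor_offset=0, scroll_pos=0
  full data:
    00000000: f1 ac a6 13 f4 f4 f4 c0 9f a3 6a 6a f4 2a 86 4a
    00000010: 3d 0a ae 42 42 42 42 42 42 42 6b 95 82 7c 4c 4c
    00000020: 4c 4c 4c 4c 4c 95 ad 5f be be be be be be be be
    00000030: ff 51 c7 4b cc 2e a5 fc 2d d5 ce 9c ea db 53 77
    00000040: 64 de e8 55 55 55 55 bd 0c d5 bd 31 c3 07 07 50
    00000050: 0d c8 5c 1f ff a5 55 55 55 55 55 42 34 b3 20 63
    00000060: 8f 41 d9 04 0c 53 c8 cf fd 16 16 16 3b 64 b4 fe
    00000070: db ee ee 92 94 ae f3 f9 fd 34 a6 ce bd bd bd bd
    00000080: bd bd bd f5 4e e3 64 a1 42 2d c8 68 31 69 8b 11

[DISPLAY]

  3d 0a ae 42 42 4┃( ) Free  (●) Pro  ( )┃      
  4c 4c 4c 4c 4c 9┃[Low                ▼]┃      
  ff 51 c7 4b cc 2┃[User               ▼]┃      
  64 de e8 55 55 5┃[123 Main St         ]┃      
  0d c8 5c 1f ff a┃[Pending            ▼]┃      
  8f 41 d9 04 0c 5┃[x]                   ┃      
  db ee ee 92 94 a┃                      ┃      
  bd bd bd f5 4e e┃                      ┃      
                  ┃━━━━━━━━━━━━━━━━━━━━━━┛      
                  ┃                             
                  ┃                             
                  ┃                             
                  ┃                             
                  ┃                             


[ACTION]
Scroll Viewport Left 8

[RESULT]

00000010  3d 0a ae 42 42 4┃( ) Free  (●) Pro  ( 
00000020  4c 4c 4c 4c 4c 9┃[Low                ▼
00000030  ff 51 c7 4b cc 2┃[User               ▼
00000040  64 de e8 55 55 5┃[123 Main St         
00000050  0d c8 5c 1f ff a┃[Pending            ▼
00000060  8f 41 d9 04 0c 5┃[x]                  
00000070  db ee ee 92 94 a┃                     
00000080  bd bd bd f5 4e e┃                     
                          ┃━━━━━━━━━━━━━━━━━━━━━
                          ┃                     
                          ┃                     
                          ┃                     
                          ┃                     
                          ┃                     


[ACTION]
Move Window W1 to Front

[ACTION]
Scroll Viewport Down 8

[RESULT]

00000020  4c 4c 4c 4c 4c 9┃[Low                ▼
00000030  ff 51 c7 4b cc 2┃[User               ▼
00000040  64 de e8 55 55 5┃[123 Main St         
00000050  0d c8 5c 1f ff a┃[Pending            ▼
00000060  8f 41 d9 04 0c 5┃[x]                  
00000070  db ee ee 92 94 a┃                     
00000080  bd bd bd f5 4e e┃                     
                          ┃━━━━━━━━━━━━━━━━━━━━━
                          ┃                     
                          ┃                     
                          ┃                     
                          ┃                     
                          ┃                     
                          ┃                     


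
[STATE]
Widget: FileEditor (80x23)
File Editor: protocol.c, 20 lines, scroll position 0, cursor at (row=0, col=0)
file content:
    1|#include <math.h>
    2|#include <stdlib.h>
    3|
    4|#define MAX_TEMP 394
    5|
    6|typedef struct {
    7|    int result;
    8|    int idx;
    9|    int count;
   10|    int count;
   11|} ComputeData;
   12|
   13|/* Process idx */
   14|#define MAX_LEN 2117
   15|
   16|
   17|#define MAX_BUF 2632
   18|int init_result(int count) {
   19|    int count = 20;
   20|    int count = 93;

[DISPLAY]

█include <math.h>                                                              ▲
#include <stdlib.h>                                                            █
                                                                               ░
#define MAX_TEMP 394                                                           ░
                                                                               ░
typedef struct {                                                               ░
    int result;                                                                ░
    int idx;                                                                   ░
    int count;                                                                 ░
    int count;                                                                 ░
} ComputeData;                                                                 ░
                                                                               ░
/* Process idx */                                                              ░
#define MAX_LEN 2117                                                           ░
                                                                               ░
                                                                               ░
#define MAX_BUF 2632                                                           ░
int init_result(int count) {                                                   ░
    int count = 20;                                                            ░
    int count = 93;                                                            ░
                                                                               ░
                                                                               ░
                                                                               ▼


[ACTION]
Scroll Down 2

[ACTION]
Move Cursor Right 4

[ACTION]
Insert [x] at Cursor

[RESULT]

#incx█ude <math.h>                                                             ▲
#include <stdlib.h>                                                            █
                                                                               ░
#define MAX_TEMP 394                                                           ░
                                                                               ░
typedef struct {                                                               ░
    int result;                                                                ░
    int idx;                                                                   ░
    int count;                                                                 ░
    int count;                                                                 ░
} ComputeData;                                                                 ░
                                                                               ░
/* Process idx */                                                              ░
#define MAX_LEN 2117                                                           ░
                                                                               ░
                                                                               ░
#define MAX_BUF 2632                                                           ░
int init_result(int count) {                                                   ░
    int count = 20;                                                            ░
    int count = 93;                                                            ░
                                                                               ░
                                                                               ░
                                                                               ▼


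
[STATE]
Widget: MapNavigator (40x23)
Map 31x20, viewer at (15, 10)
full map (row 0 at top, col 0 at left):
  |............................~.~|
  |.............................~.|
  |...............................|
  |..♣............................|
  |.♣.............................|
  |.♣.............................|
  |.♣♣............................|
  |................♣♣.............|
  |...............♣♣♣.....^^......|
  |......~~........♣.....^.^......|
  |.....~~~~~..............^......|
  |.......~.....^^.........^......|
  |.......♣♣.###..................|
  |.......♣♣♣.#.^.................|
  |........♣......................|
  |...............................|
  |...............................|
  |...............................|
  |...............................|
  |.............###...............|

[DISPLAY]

                                        
     ............................~.~    
     .............................~.    
     ...............................    
     ..♣............................    
     .♣.............................    
     .♣.............................    
     .♣♣............................    
     ................♣♣.............    
     ...............♣♣♣.....^^......    
     ......~~........♣.....^.^......    
     .....~~~~~.....@........^......    
     .......~.....^^.........^......    
     .......♣♣.###..................    
     .......♣♣♣.#.^.................    
     ........♣......................    
     ...............................    
     ...............................    
     ...............................    
     ...............................    
     .............###...............    
                                        
                                        


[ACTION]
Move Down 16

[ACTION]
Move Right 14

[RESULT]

......♣♣♣.....^^......                  
.......♣.....^.^......                  
~..............^......                  
....^^.........^......                  
.###..................                  
♣.#.^.................                  
......................                  
......................                  
......................                  
......................                  
......................                  
....###.............@.                  
                                        
                                        
                                        
                                        
                                        
                                        
                                        
                                        
                                        
                                        
                                        


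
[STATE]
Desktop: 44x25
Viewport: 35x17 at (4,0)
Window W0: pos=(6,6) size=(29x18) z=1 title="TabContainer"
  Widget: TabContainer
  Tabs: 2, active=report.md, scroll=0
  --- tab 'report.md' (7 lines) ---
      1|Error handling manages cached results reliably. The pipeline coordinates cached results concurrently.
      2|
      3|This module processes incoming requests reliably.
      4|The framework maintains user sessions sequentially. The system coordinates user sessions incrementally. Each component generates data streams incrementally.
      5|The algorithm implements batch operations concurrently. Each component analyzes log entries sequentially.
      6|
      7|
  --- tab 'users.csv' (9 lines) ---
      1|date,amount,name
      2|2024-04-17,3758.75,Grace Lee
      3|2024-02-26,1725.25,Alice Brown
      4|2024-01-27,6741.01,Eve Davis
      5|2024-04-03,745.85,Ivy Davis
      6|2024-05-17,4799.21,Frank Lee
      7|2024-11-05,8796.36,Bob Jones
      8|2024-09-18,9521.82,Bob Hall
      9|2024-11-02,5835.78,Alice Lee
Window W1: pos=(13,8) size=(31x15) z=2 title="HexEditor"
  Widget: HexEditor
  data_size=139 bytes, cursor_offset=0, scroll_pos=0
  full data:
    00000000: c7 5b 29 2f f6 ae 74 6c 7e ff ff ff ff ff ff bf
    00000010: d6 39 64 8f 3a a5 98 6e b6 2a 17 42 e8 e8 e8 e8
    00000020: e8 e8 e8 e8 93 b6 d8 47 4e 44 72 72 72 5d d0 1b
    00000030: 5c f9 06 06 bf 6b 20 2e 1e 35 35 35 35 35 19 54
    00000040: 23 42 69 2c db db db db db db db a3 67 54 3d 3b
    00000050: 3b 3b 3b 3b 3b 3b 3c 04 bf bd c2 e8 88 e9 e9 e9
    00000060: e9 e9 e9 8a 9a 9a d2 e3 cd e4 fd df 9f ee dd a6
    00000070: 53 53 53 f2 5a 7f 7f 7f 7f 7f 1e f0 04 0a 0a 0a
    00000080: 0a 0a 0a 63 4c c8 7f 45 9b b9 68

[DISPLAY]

                                   
                                   
                                   
                                   
                                   
                                   
  ┏━━━━━━━━━━━━━━━━━━━━━━━━━━━┓    
  ┃ TabContainer              ┃    
  ┠──────┏━━━━━━━━━━━━━━━━━━━━━━━━━
  ┃[repor┃ HexEditor               
  ┃──────┠─────────────────────────
  ┃Error ┃00000000  C7 5b 29 2f f6 
  ┃      ┃00000010  d6 39 64 8f 3a 
  ┃This m┃00000020  e8 e8 e8 e8 93 
  ┃The fr┃00000030  5c f9 06 06 bf 
  ┃The al┃00000040  23 42 69 2c db 
  ┃      ┃00000050  3b 3b 3b 3b 3b 


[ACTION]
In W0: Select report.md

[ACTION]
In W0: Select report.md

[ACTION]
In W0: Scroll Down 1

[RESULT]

                                   
                                   
                                   
                                   
                                   
                                   
  ┏━━━━━━━━━━━━━━━━━━━━━━━━━━━┓    
  ┃ TabContainer              ┃    
  ┠──────┏━━━━━━━━━━━━━━━━━━━━━━━━━
  ┃[repor┃ HexEditor               
  ┃──────┠─────────────────────────
  ┃      ┃00000000  C7 5b 29 2f f6 
  ┃This m┃00000010  d6 39 64 8f 3a 
  ┃The fr┃00000020  e8 e8 e8 e8 93 
  ┃The al┃00000030  5c f9 06 06 bf 
  ┃      ┃00000040  23 42 69 2c db 
  ┃      ┃00000050  3b 3b 3b 3b 3b 


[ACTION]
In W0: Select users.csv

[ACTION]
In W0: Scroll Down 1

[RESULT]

                                   
                                   
                                   
                                   
                                   
                                   
  ┏━━━━━━━━━━━━━━━━━━━━━━━━━━━┓    
  ┃ TabContainer              ┃    
  ┠──────┏━━━━━━━━━━━━━━━━━━━━━━━━━
  ┃ repor┃ HexEditor               
  ┃──────┠─────────────────────────
  ┃2024-0┃00000000  C7 5b 29 2f f6 
  ┃2024-0┃00000010  d6 39 64 8f 3a 
  ┃2024-0┃00000020  e8 e8 e8 e8 93 
  ┃2024-0┃00000030  5c f9 06 06 bf 
  ┃2024-0┃00000040  23 42 69 2c db 
  ┃2024-1┃00000050  3b 3b 3b 3b 3b 


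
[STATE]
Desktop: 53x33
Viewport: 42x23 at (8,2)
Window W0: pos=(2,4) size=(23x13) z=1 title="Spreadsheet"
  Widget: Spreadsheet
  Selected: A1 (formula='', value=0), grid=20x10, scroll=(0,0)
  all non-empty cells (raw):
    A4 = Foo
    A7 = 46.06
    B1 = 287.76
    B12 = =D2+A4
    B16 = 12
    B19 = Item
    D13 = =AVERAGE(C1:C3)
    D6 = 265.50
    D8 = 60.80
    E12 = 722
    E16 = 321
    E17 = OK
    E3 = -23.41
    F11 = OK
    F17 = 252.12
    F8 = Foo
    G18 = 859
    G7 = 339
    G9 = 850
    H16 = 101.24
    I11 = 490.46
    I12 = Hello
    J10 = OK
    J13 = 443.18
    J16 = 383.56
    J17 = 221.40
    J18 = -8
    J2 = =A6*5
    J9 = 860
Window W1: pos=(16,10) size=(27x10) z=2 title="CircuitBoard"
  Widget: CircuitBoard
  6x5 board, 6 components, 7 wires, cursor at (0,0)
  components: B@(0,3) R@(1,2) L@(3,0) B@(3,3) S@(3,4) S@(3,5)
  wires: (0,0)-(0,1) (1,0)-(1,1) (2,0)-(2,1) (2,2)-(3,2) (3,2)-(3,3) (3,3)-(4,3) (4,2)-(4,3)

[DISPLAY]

                                          
                                          
━━━━━━━━━━━━━━━━┓                         
adsheet         ┃                         
────────────────┨                         
                ┃                         
  A       B     ┃                         
----------------┃                         
    [0] ┏━━━━━━━━━━━━━━━━━━━━━━━━━┓       
      0 ┃ CircuitBoard            ┃       
      0 ┠─────────────────────────┨       
oo      ┃   0 1 2 3 4 5           ┃       
      0 ┃0  [.]─ ·       B        ┃       
      0 ┃                         ┃       
━━━━━━━━┃1   · ─ ·   R            ┃       
        ┃                         ┃       
        ┃2   · ─ ·   ·            ┃       
        ┗━━━━━━━━━━━━━━━━━━━━━━━━━┛       
                                          
                                          
                                          
                                          
                                          


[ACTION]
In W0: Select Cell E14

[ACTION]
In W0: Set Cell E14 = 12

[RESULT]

                                          
                                          
━━━━━━━━━━━━━━━━┓                         
adsheet         ┃                         
────────────────┨                         
12              ┃                         
  A       B     ┃                         
----------------┃                         
      0 ┏━━━━━━━━━━━━━━━━━━━━━━━━━┓       
      0 ┃ CircuitBoard            ┃       
      0 ┠─────────────────────────┨       
oo      ┃   0 1 2 3 4 5           ┃       
      0 ┃0  [.]─ ·       B        ┃       
      0 ┃                         ┃       
━━━━━━━━┃1   · ─ ·   R            ┃       
        ┃                         ┃       
        ┃2   · ─ ·   ·            ┃       
        ┗━━━━━━━━━━━━━━━━━━━━━━━━━┛       
                                          
                                          
                                          
                                          
                                          


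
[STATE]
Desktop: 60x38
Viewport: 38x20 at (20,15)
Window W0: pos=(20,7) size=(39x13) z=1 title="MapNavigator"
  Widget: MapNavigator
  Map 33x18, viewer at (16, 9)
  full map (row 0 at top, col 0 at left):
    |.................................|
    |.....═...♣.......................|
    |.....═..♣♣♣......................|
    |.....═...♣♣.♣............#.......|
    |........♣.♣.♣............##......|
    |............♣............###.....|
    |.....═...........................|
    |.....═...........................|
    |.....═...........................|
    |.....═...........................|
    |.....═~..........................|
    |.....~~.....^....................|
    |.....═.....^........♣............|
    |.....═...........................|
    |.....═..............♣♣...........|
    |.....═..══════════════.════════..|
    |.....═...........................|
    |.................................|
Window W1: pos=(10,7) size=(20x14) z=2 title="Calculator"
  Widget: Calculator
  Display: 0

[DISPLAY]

───┼───┤ ┃..........................  
 3 │ - │ ┃.....^....................  
───┼───┤ ┃....^........♣............  
 = │ + │ ┃..........................  
───┴───┘ ┃━━━━━━━━━━━━━━━━━━━━━━━━━━━━
━━━━━━━━━┛                            
                                      
                                      
                                      
                                      
                                      
                                      
                                      
                                      
                                      
                                      
                                      
                                      
                                      
                                      


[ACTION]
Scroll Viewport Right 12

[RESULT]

─┼───┤ ┃..........................  ┃ 
 │ - │ ┃.....^....................  ┃ 
─┼───┤ ┃....^........♣............  ┃ 
 │ + │ ┃..........................  ┃ 
─┴───┘ ┃━━━━━━━━━━━━━━━━━━━━━━━━━━━━┛ 
━━━━━━━┛                              
                                      
                                      
                                      
                                      
                                      
                                      
                                      
                                      
                                      
                                      
                                      
                                      
                                      
                                      


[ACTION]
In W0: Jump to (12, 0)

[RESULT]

─┼───┤ ┃..═...♣.....................┃ 
 │ - │ ┃..═..♣♣♣....................┃ 
─┼───┤ ┃..═...♣♣.♣............#.....┃ 
 │ + │ ┃.....♣.♣.♣............##....┃ 
─┴───┘ ┃━━━━━━━━━━━━━━━━━━━━━━━━━━━━┛ 
━━━━━━━┛                              
                                      
                                      
                                      
                                      
                                      
                                      
                                      
                                      
                                      
                                      
                                      
                                      
                                      
                                      


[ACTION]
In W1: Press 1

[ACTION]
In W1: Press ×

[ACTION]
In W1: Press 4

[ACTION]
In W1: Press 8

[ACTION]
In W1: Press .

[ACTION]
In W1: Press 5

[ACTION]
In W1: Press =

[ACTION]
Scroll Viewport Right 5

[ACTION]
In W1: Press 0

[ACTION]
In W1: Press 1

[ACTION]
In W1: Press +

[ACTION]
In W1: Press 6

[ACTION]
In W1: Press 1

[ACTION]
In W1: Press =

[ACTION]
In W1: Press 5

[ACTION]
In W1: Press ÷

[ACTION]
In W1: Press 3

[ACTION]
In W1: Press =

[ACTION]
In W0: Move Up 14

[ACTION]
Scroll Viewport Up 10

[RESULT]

                                      
                                      
━━━━━━━┓━━━━━━━━━━━━━━━━━━━━━━━━━━━━┓ 
       ┃ator                        ┃ 
───────┨────────────────────────────┨ 
6666667┃                            ┃ 
─┬───┐ ┃                            ┃ 
 │ ÷ │ ┃                            ┃ 
─┼───┤ ┃                            ┃ 
 │ × │ ┃.........@..................┃ 
─┼───┤ ┃..═...♣.....................┃ 
 │ - │ ┃..═..♣♣♣....................┃ 
─┼───┤ ┃..═...♣♣.♣............#.....┃ 
 │ + │ ┃.....♣.♣.♣............##....┃ 
─┴───┘ ┃━━━━━━━━━━━━━━━━━━━━━━━━━━━━┛ 
━━━━━━━┛                              
                                      
                                      
                                      
                                      


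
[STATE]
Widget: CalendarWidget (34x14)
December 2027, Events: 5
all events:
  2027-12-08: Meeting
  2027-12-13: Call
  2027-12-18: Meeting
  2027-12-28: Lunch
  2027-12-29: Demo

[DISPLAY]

          December 2027           
Mo Tu We Th Fr Sa Su              
       1  2  3  4  5              
 6  7  8*  9 10 11 12             
13* 14 15 16 17 18* 19            
20 21 22 23 24 25 26              
27 28* 29* 30 31                  
                                  
                                  
                                  
                                  
                                  
                                  
                                  


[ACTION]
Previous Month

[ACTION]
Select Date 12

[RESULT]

          November 2027           
Mo Tu We Th Fr Sa Su              
 1  2  3  4  5  6  7              
 8  9 10 11 [12] 13 14            
15 16 17 18 19 20 21              
22 23 24 25 26 27 28              
29 30                             
                                  
                                  
                                  
                                  
                                  
                                  
                                  


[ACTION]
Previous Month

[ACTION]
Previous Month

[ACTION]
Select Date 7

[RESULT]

          September 2027          
Mo Tu We Th Fr Sa Su              
       1  2  3  4  5              
 6 [ 7]  8  9 10 11 12            
13 14 15 16 17 18 19              
20 21 22 23 24 25 26              
27 28 29 30                       
                                  
                                  
                                  
                                  
                                  
                                  
                                  


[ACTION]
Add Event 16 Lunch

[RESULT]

          September 2027          
Mo Tu We Th Fr Sa Su              
       1  2  3  4  5              
 6 [ 7]  8  9 10 11 12            
13 14 15 16* 17 18 19             
20 21 22 23 24 25 26              
27 28 29 30                       
                                  
                                  
                                  
                                  
                                  
                                  
                                  


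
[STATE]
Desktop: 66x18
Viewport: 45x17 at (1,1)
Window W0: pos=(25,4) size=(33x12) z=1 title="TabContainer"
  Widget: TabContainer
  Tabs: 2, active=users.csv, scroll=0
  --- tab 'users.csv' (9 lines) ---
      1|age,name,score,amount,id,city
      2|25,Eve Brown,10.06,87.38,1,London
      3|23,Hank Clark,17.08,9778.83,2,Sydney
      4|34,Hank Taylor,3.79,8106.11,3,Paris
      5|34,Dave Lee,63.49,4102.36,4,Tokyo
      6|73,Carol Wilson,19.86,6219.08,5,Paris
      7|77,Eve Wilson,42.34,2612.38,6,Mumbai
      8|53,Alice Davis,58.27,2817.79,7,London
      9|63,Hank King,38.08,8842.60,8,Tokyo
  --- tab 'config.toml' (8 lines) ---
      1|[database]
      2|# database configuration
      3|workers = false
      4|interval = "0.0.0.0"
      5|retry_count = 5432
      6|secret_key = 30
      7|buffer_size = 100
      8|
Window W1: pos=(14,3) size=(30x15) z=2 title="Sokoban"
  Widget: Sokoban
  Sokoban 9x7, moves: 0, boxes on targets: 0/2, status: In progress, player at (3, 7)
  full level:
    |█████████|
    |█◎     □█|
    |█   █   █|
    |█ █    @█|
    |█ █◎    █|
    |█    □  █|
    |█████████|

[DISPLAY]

                                             
                                             
             ┏━━━━━━━━━━━━━━━━━━━━━━━━━━━━┓  
             ┃ Sokoban                    ┃━━
             ┠────────────────────────────┨  
             ┃█████████                   ┃──
             ┃█◎     □█                   ┃g.
             ┃█   █   █                   ┃──
             ┃█ █    @█                   ┃un
             ┃█ █◎    █                   ┃,8
             ┃█    □  █                   ┃8,
             ┃█████████                   ┃9,
             ┃Moves: 0  0/2               ┃41
             ┃                            ┃.8
             ┃                            ┃━━
             ┃                            ┃  
             ┗━━━━━━━━━━━━━━━━━━━━━━━━━━━━┛  


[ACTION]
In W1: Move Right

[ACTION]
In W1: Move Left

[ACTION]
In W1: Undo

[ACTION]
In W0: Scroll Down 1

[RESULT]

                                             
                                             
             ┏━━━━━━━━━━━━━━━━━━━━━━━━━━━━┓  
             ┃ Sokoban                    ┃━━
             ┠────────────────────────────┨  
             ┃█████████                   ┃──
             ┃█◎     □█                   ┃g.
             ┃█   █   █                   ┃──
             ┃█ █    @█                   ┃,8
             ┃█ █◎    █                   ┃8,
             ┃█    □  █                   ┃9,
             ┃█████████                   ┃41
             ┃Moves: 0  0/2               ┃.8
             ┃                            ┃4,
             ┃                            ┃━━
             ┃                            ┃  
             ┗━━━━━━━━━━━━━━━━━━━━━━━━━━━━┛  


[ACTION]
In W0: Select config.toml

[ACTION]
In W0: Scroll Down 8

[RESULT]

                                             
                                             
             ┏━━━━━━━━━━━━━━━━━━━━━━━━━━━━┓  
             ┃ Sokoban                    ┃━━
             ┠────────────────────────────┨  
             ┃█████████                   ┃──
             ┃█◎     □█                   ┃g.
             ┃█   █   █                   ┃──
             ┃█ █    @█                   ┃  
             ┃█ █◎    █                   ┃  
             ┃█    □  █                   ┃  
             ┃█████████                   ┃  
             ┃Moves: 0  0/2               ┃  
             ┃                            ┃  
             ┃                            ┃━━
             ┃                            ┃  
             ┗━━━━━━━━━━━━━━━━━━━━━━━━━━━━┛  


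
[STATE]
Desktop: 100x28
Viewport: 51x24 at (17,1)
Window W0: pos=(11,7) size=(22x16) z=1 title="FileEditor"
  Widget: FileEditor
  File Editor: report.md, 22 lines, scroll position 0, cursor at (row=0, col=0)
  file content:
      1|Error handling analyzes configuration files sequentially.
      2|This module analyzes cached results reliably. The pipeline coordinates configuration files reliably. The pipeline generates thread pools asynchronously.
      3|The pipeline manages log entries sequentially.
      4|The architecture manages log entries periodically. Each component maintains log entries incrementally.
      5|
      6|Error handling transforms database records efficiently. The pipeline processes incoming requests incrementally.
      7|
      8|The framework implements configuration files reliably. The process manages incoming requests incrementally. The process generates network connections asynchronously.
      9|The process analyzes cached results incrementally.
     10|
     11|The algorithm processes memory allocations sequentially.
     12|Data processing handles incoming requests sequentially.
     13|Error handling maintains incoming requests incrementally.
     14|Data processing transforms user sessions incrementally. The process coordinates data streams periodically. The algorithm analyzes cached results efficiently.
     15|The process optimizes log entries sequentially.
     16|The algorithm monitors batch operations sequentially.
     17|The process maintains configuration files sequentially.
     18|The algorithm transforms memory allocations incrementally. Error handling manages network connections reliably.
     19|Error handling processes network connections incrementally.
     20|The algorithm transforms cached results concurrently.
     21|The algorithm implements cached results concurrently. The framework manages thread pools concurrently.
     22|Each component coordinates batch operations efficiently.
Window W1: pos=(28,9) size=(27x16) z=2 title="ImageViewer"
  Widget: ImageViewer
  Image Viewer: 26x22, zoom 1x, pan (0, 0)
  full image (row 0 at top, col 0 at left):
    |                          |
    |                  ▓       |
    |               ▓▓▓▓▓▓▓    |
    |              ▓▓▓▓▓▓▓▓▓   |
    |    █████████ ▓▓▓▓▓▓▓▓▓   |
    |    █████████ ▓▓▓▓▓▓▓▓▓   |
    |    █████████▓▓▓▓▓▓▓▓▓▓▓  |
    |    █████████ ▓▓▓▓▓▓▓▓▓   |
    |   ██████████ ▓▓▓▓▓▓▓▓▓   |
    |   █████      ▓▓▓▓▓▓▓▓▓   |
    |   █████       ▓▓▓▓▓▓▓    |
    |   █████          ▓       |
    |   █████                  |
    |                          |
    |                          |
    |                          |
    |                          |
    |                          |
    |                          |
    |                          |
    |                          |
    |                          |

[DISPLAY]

                                                   
                                                   
                                                   
                                                   
                                                   
                                                   
━━━━━━━━━━━━━━━┓                                   
Editor         ┃                                   
───────────┏━━━━━━━━━━━━━━━━━━━━━━━━━┓             
 handling a┃ ImageViewer             ┃             
module anal┠─────────────────────────┨             
ipeline man┃                         ┃             
rchitecture┃                  ▓      ┃             
           ┃               ▓▓▓▓▓▓▓   ┃             
 handling t┃              ▓▓▓▓▓▓▓▓▓  ┃             
           ┃    █████████ ▓▓▓▓▓▓▓▓▓  ┃             
ramework im┃    █████████ ▓▓▓▓▓▓▓▓▓  ┃             
rocess anal┃    █████████▓▓▓▓▓▓▓▓▓▓▓ ┃             
           ┃    █████████ ▓▓▓▓▓▓▓▓▓  ┃             
lgorithm pr┃   ██████████ ▓▓▓▓▓▓▓▓▓  ┃             
processing ┃   █████      ▓▓▓▓▓▓▓▓▓  ┃             
━━━━━━━━━━━┃   █████       ▓▓▓▓▓▓▓   ┃             
           ┃   █████          ▓      ┃             
           ┗━━━━━━━━━━━━━━━━━━━━━━━━━┛             


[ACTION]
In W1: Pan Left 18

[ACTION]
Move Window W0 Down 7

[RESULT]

                                                   
                                                   
                                                   
                                                   
                                                   
                                                   
                                                   
                                                   
           ┏━━━━━━━━━━━━━━━━━━━━━━━━━┓             
           ┃ ImageViewer             ┃             
           ┠─────────────────────────┨             
━━━━━━━━━━━┃                         ┃             
Editor     ┃                  ▓      ┃             
───────────┃               ▓▓▓▓▓▓▓   ┃             
 handling a┃              ▓▓▓▓▓▓▓▓▓  ┃             
module anal┃    █████████ ▓▓▓▓▓▓▓▓▓  ┃             
ipeline man┃    █████████ ▓▓▓▓▓▓▓▓▓  ┃             
rchitecture┃    █████████▓▓▓▓▓▓▓▓▓▓▓ ┃             
           ┃    █████████ ▓▓▓▓▓▓▓▓▓  ┃             
 handling t┃   ██████████ ▓▓▓▓▓▓▓▓▓  ┃             
           ┃   █████      ▓▓▓▓▓▓▓▓▓  ┃             
ramework im┃   █████       ▓▓▓▓▓▓▓   ┃             
rocess anal┃   █████          ▓      ┃             
           ┗━━━━━━━━━━━━━━━━━━━━━━━━━┛             


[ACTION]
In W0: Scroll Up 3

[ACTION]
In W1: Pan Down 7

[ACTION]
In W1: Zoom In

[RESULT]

                                                   
                                                   
                                                   
                                                   
                                                   
                                                   
                                                   
                                                   
           ┏━━━━━━━━━━━━━━━━━━━━━━━━━┓             
           ┃ ImageViewer             ┃             
           ┠─────────────────────────┨             
━━━━━━━━━━━┃                         ┃             
Editor     ┃        █████████████████┃             
───────────┃        █████████████████┃             
 handling a┃        █████████████████┃             
module anal┃        █████████████████┃             
ipeline man┃        █████████████████┃             
rchitecture┃        █████████████████┃             
           ┃        █████████████████┃             
 handling t┃        █████████████████┃             
           ┃      ███████████████████┃             
ramework im┃      ███████████████████┃             
rocess anal┃      ██████████         ┃             
           ┗━━━━━━━━━━━━━━━━━━━━━━━━━┛             
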